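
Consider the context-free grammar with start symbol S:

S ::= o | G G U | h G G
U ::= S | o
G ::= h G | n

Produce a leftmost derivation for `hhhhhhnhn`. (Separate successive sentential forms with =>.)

S => hGG   [S ::= h G G]
hGG => hhGG   [G ::= h G]
hhGG => hhhGG   [G ::= h G]
hhhGG => hhhhGG   [G ::= h G]
hhhhGG => hhhhhGG   [G ::= h G]
hhhhhGG => hhhhhhGG   [G ::= h G]
hhhhhhGG => hhhhhhnG   [G ::= n]
hhhhhhnG => hhhhhhnhG   [G ::= h G]
hhhhhhnhG => hhhhhhnhn   [G ::= n]

S => hGG => hhGG => hhhGG => hhhhGG => hhhhhGG => hhhhhhGG => hhhhhhnG => hhhhhhnhG => hhhhhhnhn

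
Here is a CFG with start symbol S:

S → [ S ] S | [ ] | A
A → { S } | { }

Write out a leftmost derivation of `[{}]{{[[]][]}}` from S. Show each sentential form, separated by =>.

S => [S]S   [S → [ S ] S]
[S]S => [A]S   [S → A]
[A]S => [{}]S   [A → { }]
[{}]S => [{}]A   [S → A]
[{}]A => [{}]{S}   [A → { S }]
[{}]{S} => [{}]{A}   [S → A]
[{}]{A} => [{}]{{S}}   [A → { S }]
[{}]{{S}} => [{}]{{[S]S}}   [S → [ S ] S]
[{}]{{[S]S}} => [{}]{{[[]]S}}   [S → [ ]]
[{}]{{[[]]S}} => [{}]{{[[]][]}}   [S → [ ]]

S => [S]S => [A]S => [{}]S => [{}]A => [{}]{S} => [{}]{A} => [{}]{{S}} => [{}]{{[S]S}} => [{}]{{[[]]S}} => [{}]{{[[]][]}}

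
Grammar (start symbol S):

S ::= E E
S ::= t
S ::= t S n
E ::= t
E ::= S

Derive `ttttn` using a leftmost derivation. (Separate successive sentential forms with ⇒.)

S ⇒ EE ⇒ tE ⇒ tS ⇒ tEE ⇒ tSE ⇒ ttE ⇒ ttS ⇒ tttSn ⇒ ttttn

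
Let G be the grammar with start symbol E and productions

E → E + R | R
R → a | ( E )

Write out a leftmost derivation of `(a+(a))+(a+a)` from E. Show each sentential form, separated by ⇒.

E ⇒ E+R ⇒ R+R ⇒ (E)+R ⇒ (E+R)+R ⇒ (R+R)+R ⇒ (a+R)+R ⇒ (a+(E))+R ⇒ (a+(R))+R ⇒ (a+(a))+R ⇒ (a+(a))+(E) ⇒ (a+(a))+(E+R) ⇒ (a+(a))+(R+R) ⇒ (a+(a))+(a+R) ⇒ (a+(a))+(a+a)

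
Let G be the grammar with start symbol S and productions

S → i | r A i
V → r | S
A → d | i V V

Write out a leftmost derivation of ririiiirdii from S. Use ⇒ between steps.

S⇒rAi⇒riVVi⇒riSVi⇒rirAiVi⇒ririVViVi⇒ririSViVi⇒ririiViVi⇒ririiSiVi⇒ririiiiVi⇒ririiiiSi⇒ririiiirAii⇒ririiiirdii

S ⇒ rAi   [S → r A i]
rAi ⇒ riVVi   [A → i V V]
riVVi ⇒ riSVi   [V → S]
riSVi ⇒ rirAiVi   [S → r A i]
rirAiVi ⇒ ririVViVi   [A → i V V]
ririVViVi ⇒ ririSViVi   [V → S]
ririSViVi ⇒ ririiViVi   [S → i]
ririiViVi ⇒ ririiSiVi   [V → S]
ririiSiVi ⇒ ririiiiVi   [S → i]
ririiiiVi ⇒ ririiiiSi   [V → S]
ririiiiSi ⇒ ririiiirAii   [S → r A i]
ririiiirAii ⇒ ririiiirdii   [A → d]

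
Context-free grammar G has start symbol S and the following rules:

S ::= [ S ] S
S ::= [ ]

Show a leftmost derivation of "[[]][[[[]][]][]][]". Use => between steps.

S=>[S]S=>[[]]S=>[[]][S]S=>[[]][[S]S]S=>[[]][[[S]S]S]S=>[[]][[[[]]S]S]S=>[[]][[[[]][]]S]S=>[[]][[[[]][]][]]S=>[[]][[[[]][]][]][]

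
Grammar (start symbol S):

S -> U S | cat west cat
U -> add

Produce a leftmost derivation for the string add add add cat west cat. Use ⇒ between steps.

S ⇒ U S ⇒ add S ⇒ add U S ⇒ add add S ⇒ add add U S ⇒ add add add S ⇒ add add add cat west cat

S ⇒ U S   [S -> U S]
U S ⇒ add S   [U -> add]
add S ⇒ add U S   [S -> U S]
add U S ⇒ add add S   [U -> add]
add add S ⇒ add add U S   [S -> U S]
add add U S ⇒ add add add S   [U -> add]
add add add S ⇒ add add add cat west cat   [S -> cat west cat]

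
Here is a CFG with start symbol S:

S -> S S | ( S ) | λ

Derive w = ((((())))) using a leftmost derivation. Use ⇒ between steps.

S ⇒ (S) ⇒ ((S)) ⇒ (((S))) ⇒ ((((S)))) ⇒ ((((SS)))) ⇒ ((((SSS)))) ⇒ ((((SSSS)))) ⇒ (((((S)SSS)))) ⇒ ((((()SSS)))) ⇒ ((((()SS)))) ⇒ ((((()S)))) ⇒ ((((()))))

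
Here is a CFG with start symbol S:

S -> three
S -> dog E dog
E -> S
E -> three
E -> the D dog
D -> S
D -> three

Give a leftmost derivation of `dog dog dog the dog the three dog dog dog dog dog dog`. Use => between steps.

S => dog E dog => dog S dog => dog dog E dog dog => dog dog S dog dog => dog dog dog E dog dog dog => dog dog dog the D dog dog dog dog => dog dog dog the S dog dog dog dog => dog dog dog the dog E dog dog dog dog dog => dog dog dog the dog the D dog dog dog dog dog dog => dog dog dog the dog the three dog dog dog dog dog dog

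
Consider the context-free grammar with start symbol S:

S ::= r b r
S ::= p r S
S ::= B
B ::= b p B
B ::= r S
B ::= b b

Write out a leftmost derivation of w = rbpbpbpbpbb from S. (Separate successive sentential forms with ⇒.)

S ⇒ B ⇒ rS ⇒ rB ⇒ rbpB ⇒ rbpbpB ⇒ rbpbpbpB ⇒ rbpbpbpbpB ⇒ rbpbpbpbpbb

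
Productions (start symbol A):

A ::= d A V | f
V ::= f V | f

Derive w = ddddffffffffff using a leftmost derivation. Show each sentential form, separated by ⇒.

A ⇒ dAV ⇒ ddAVV ⇒ dddAVVV ⇒ ddddAVVVV ⇒ ddddfVVVV ⇒ ddddffVVVV ⇒ ddddfffVVVV ⇒ ddddffffVVVV ⇒ ddddfffffVVVV ⇒ ddddffffffVVV ⇒ ddddfffffffVV ⇒ ddddffffffffV ⇒ ddddfffffffffV ⇒ ddddffffffffff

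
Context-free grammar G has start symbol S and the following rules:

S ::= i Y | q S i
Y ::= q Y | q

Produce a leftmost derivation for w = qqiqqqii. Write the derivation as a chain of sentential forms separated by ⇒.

S ⇒ qSi ⇒ qqSii ⇒ qqiYii ⇒ qqiqYii ⇒ qqiqqYii ⇒ qqiqqqii

S ⇒ qSi   [S ::= q S i]
qSi ⇒ qqSii   [S ::= q S i]
qqSii ⇒ qqiYii   [S ::= i Y]
qqiYii ⇒ qqiqYii   [Y ::= q Y]
qqiqYii ⇒ qqiqqYii   [Y ::= q Y]
qqiqqYii ⇒ qqiqqqii   [Y ::= q]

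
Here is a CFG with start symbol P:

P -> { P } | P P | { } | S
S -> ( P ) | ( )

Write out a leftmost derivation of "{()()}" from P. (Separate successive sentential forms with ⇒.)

P ⇒ {P}   [P -> { P }]
{P} ⇒ {PP}   [P -> P P]
{PP} ⇒ {SP}   [P -> S]
{SP} ⇒ {()P}   [S -> ( )]
{()P} ⇒ {()S}   [P -> S]
{()S} ⇒ {()()}   [S -> ( )]

P ⇒ {P} ⇒ {PP} ⇒ {SP} ⇒ {()P} ⇒ {()S} ⇒ {()()}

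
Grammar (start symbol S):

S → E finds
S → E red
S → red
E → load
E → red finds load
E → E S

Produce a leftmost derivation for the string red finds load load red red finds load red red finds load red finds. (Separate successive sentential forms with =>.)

S => E finds => E S finds => E S S finds => E S S S finds => red finds load S S S finds => red finds load E red S S finds => red finds load load red S S finds => red finds load load red E red S finds => red finds load load red red finds load red S finds => red finds load load red red finds load red E red finds => red finds load load red red finds load red red finds load red finds

S => E finds   [S → E finds]
E finds => E S finds   [E → E S]
E S finds => E S S finds   [E → E S]
E S S finds => E S S S finds   [E → E S]
E S S S finds => red finds load S S S finds   [E → red finds load]
red finds load S S S finds => red finds load E red S S finds   [S → E red]
red finds load E red S S finds => red finds load load red S S finds   [E → load]
red finds load load red S S finds => red finds load load red E red S finds   [S → E red]
red finds load load red E red S finds => red finds load load red red finds load red S finds   [E → red finds load]
red finds load load red red finds load red S finds => red finds load load red red finds load red E red finds   [S → E red]
red finds load load red red finds load red E red finds => red finds load load red red finds load red red finds load red finds   [E → red finds load]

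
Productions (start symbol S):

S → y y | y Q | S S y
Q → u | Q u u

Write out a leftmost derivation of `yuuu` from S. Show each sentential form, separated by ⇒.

S ⇒ yQ ⇒ yQuu ⇒ yuuu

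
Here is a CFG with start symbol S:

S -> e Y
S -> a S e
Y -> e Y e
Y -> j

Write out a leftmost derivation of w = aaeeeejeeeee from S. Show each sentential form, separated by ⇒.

S ⇒ aSe ⇒ aaSee ⇒ aaeYee ⇒ aaeeYeee ⇒ aaeeeYeeee ⇒ aaeeeeYeeeee ⇒ aaeeeejeeeee

S ⇒ aSe   [S -> a S e]
aSe ⇒ aaSee   [S -> a S e]
aaSee ⇒ aaeYee   [S -> e Y]
aaeYee ⇒ aaeeYeee   [Y -> e Y e]
aaeeYeee ⇒ aaeeeYeeee   [Y -> e Y e]
aaeeeYeeee ⇒ aaeeeeYeeeee   [Y -> e Y e]
aaeeeeYeeeee ⇒ aaeeeejeeeee   [Y -> j]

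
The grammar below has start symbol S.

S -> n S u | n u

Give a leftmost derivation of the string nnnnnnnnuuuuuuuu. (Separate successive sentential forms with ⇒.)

S⇒nSu⇒nnSuu⇒nnnSuuu⇒nnnnSuuuu⇒nnnnnSuuuuu⇒nnnnnnSuuuuuu⇒nnnnnnnSuuuuuuu⇒nnnnnnnnuuuuuuuu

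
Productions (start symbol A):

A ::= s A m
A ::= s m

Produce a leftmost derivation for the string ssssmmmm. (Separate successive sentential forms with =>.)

A=>sAm=>ssAmm=>sssAmmm=>ssssmmmm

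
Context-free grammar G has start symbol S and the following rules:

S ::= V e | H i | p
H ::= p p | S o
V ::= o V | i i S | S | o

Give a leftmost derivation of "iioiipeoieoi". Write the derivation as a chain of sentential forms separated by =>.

S => Hi   [S ::= H i]
Hi => Soi   [H ::= S o]
Soi => Veoi   [S ::= V e]
Veoi => iiSeoi   [V ::= i i S]
iiSeoi => iiHieoi   [S ::= H i]
iiHieoi => iiSoieoi   [H ::= S o]
iiSoieoi => iiVeoieoi   [S ::= V e]
iiVeoieoi => iioVeoieoi   [V ::= o V]
iioVeoieoi => iioiiSeoieoi   [V ::= i i S]
iioiiSeoieoi => iioiipeoieoi   [S ::= p]

S => Hi => Soi => Veoi => iiSeoi => iiHieoi => iiSoieoi => iiVeoieoi => iioVeoieoi => iioiiSeoieoi => iioiipeoieoi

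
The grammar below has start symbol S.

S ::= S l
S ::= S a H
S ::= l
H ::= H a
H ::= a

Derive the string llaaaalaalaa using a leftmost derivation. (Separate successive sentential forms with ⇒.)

S ⇒ SaH ⇒ SlaH ⇒ SaHlaH ⇒ SlaHlaH ⇒ SaHlaHlaH ⇒ SaHaHlaHlaH ⇒ SlaHaHlaHlaH ⇒ llaHaHlaHlaH ⇒ llaaaHlaHlaH ⇒ llaaaalaHlaH ⇒ llaaaalaalaH ⇒ llaaaalaalaa

S ⇒ SaH   [S ::= S a H]
SaH ⇒ SlaH   [S ::= S l]
SlaH ⇒ SaHlaH   [S ::= S a H]
SaHlaH ⇒ SlaHlaH   [S ::= S l]
SlaHlaH ⇒ SaHlaHlaH   [S ::= S a H]
SaHlaHlaH ⇒ SaHaHlaHlaH   [S ::= S a H]
SaHaHlaHlaH ⇒ SlaHaHlaHlaH   [S ::= S l]
SlaHaHlaHlaH ⇒ llaHaHlaHlaH   [S ::= l]
llaHaHlaHlaH ⇒ llaaaHlaHlaH   [H ::= a]
llaaaHlaHlaH ⇒ llaaaalaHlaH   [H ::= a]
llaaaalaHlaH ⇒ llaaaalaalaH   [H ::= a]
llaaaalaalaH ⇒ llaaaalaalaa   [H ::= a]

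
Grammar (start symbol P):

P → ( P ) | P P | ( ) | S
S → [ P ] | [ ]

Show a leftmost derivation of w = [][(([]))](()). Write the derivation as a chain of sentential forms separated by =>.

P => PP => PPP => SPP => []PP => []SP => [][P]P => [][(P)]P => [][((P))]P => [][((S))]P => [][(([]))]P => [][(([]))](P) => [][(([]))](())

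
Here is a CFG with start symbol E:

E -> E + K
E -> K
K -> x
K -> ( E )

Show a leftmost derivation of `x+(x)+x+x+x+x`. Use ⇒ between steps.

E ⇒ E+K ⇒ E+K+K ⇒ E+K+K+K ⇒ E+K+K+K+K ⇒ E+K+K+K+K+K ⇒ K+K+K+K+K+K ⇒ x+K+K+K+K+K ⇒ x+(E)+K+K+K+K ⇒ x+(K)+K+K+K+K ⇒ x+(x)+K+K+K+K ⇒ x+(x)+x+K+K+K ⇒ x+(x)+x+x+K+K ⇒ x+(x)+x+x+x+K ⇒ x+(x)+x+x+x+x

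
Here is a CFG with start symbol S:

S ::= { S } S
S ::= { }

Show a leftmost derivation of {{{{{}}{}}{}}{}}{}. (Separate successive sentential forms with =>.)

S => {S}S => {{S}S}S => {{{S}S}S}S => {{{{S}S}S}S}S => {{{{{}}S}S}S}S => {{{{{}}{}}S}S}S => {{{{{}}{}}{}}S}S => {{{{{}}{}}{}}{}}S => {{{{{}}{}}{}}{}}{}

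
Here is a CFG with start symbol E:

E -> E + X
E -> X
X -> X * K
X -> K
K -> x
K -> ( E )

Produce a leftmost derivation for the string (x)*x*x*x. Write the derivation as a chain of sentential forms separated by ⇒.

E⇒X⇒X*K⇒X*K*K⇒X*K*K*K⇒K*K*K*K⇒(E)*K*K*K⇒(X)*K*K*K⇒(K)*K*K*K⇒(x)*K*K*K⇒(x)*x*K*K⇒(x)*x*x*K⇒(x)*x*x*x

E ⇒ X   [E -> X]
X ⇒ X*K   [X -> X * K]
X*K ⇒ X*K*K   [X -> X * K]
X*K*K ⇒ X*K*K*K   [X -> X * K]
X*K*K*K ⇒ K*K*K*K   [X -> K]
K*K*K*K ⇒ (E)*K*K*K   [K -> ( E )]
(E)*K*K*K ⇒ (X)*K*K*K   [E -> X]
(X)*K*K*K ⇒ (K)*K*K*K   [X -> K]
(K)*K*K*K ⇒ (x)*K*K*K   [K -> x]
(x)*K*K*K ⇒ (x)*x*K*K   [K -> x]
(x)*x*K*K ⇒ (x)*x*x*K   [K -> x]
(x)*x*x*K ⇒ (x)*x*x*x   [K -> x]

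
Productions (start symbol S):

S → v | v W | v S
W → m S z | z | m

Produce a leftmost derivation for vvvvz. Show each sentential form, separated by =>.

S => vS => vvS => vvvS => vvvvW => vvvvz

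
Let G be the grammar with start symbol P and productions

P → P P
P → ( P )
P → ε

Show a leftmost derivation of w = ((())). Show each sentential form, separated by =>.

P => (P) => (PP) => ((P)P) => (((P))P) => ((())P) => ((()))

P => (P)   [P → ( P )]
(P) => (PP)   [P → P P]
(PP) => ((P)P)   [P → ( P )]
((P)P) => (((P))P)   [P → ( P )]
(((P))P) => ((())P)   [P → ε]
((())P) => ((()))   [P → ε]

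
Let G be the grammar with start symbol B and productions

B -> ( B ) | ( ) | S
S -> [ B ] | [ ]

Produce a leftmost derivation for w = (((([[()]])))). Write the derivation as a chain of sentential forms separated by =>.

B => (B) => ((B)) => (((B))) => ((((B)))) => ((((S)))) => (((([B])))) => (((([S])))) => (((([[B]])))) => (((([[()]]))))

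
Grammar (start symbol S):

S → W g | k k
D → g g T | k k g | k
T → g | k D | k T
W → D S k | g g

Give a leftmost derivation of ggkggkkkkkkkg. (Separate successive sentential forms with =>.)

S => Wg => DSkg => ggTSkg => ggkDSkg => ggkggTSkg => ggkggkTSkg => ggkggkkTSkg => ggkggkkkDSkg => ggkggkkkkSkg => ggkggkkkkkkkg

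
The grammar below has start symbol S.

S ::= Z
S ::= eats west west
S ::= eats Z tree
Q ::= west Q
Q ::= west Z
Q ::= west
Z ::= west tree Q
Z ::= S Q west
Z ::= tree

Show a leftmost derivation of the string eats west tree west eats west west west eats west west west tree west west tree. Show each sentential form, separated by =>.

S => eats Z tree => eats west tree Q tree => eats west tree west Z tree => eats west tree west S Q west tree => eats west tree west eats west west Q west tree => eats west tree west eats west west west Z west tree => eats west tree west eats west west west S Q west west tree => eats west tree west eats west west west eats west west Q west west tree => eats west tree west eats west west west eats west west west Z west west tree => eats west tree west eats west west west eats west west west tree west west tree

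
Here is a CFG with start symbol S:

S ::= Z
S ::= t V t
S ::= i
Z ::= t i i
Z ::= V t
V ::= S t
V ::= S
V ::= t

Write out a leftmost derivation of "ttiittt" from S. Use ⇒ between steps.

S⇒tVt⇒tSt⇒tZt⇒tVtt⇒tSttt⇒tZttt⇒ttiittt

S ⇒ tVt   [S ::= t V t]
tVt ⇒ tSt   [V ::= S]
tSt ⇒ tZt   [S ::= Z]
tZt ⇒ tVtt   [Z ::= V t]
tVtt ⇒ tSttt   [V ::= S t]
tSttt ⇒ tZttt   [S ::= Z]
tZttt ⇒ ttiittt   [Z ::= t i i]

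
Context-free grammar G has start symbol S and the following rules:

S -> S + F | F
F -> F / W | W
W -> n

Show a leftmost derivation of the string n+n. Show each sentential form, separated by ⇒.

S ⇒ S+F ⇒ F+F ⇒ W+F ⇒ n+F ⇒ n+W ⇒ n+n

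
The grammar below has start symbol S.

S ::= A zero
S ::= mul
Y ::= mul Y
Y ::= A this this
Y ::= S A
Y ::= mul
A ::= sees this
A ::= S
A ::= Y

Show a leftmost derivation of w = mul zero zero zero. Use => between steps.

S => A zero => S zero => A zero zero => S zero zero => A zero zero zero => S zero zero zero => mul zero zero zero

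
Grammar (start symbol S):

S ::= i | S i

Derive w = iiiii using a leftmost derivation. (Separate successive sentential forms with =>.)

S=>Si=>Sii=>Siii=>Siiii=>iiiii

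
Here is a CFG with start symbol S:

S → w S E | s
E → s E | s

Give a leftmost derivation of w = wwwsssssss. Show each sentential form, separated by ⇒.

S ⇒ wSE ⇒ wwSEE ⇒ wwwSEEE ⇒ wwwsEEE ⇒ wwwssEEE ⇒ wwwsssEEE ⇒ wwwssssEE ⇒ wwwsssssEE ⇒ wwwssssssE ⇒ wwwsssssss

S ⇒ wSE   [S → w S E]
wSE ⇒ wwSEE   [S → w S E]
wwSEE ⇒ wwwSEEE   [S → w S E]
wwwSEEE ⇒ wwwsEEE   [S → s]
wwwsEEE ⇒ wwwssEEE   [E → s E]
wwwssEEE ⇒ wwwsssEEE   [E → s E]
wwwsssEEE ⇒ wwwssssEE   [E → s]
wwwssssEE ⇒ wwwsssssEE   [E → s E]
wwwsssssEE ⇒ wwwssssssE   [E → s]
wwwssssssE ⇒ wwwsssssss   [E → s]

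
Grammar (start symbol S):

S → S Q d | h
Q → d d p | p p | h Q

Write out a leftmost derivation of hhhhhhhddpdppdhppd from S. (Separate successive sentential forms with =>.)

S => SQd => SQdQd => SQdQdQd => hQdQdQd => hhQdQdQd => hhhQdQdQd => hhhhQdQdQd => hhhhhQdQdQd => hhhhhhQdQdQd => hhhhhhhQdQdQd => hhhhhhhddpdQdQd => hhhhhhhddpdppdQd => hhhhhhhddpdppdhQd => hhhhhhhddpdppdhppd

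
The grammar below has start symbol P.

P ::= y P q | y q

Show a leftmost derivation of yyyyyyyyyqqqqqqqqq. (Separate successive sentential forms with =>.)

P => yPq   [P ::= y P q]
yPq => yyPqq   [P ::= y P q]
yyPqq => yyyPqqq   [P ::= y P q]
yyyPqqq => yyyyPqqqq   [P ::= y P q]
yyyyPqqqq => yyyyyPqqqqq   [P ::= y P q]
yyyyyPqqqqq => yyyyyyPqqqqqq   [P ::= y P q]
yyyyyyPqqqqqq => yyyyyyyPqqqqqqq   [P ::= y P q]
yyyyyyyPqqqqqqq => yyyyyyyyPqqqqqqqq   [P ::= y P q]
yyyyyyyyPqqqqqqqq => yyyyyyyyyqqqqqqqqq   [P ::= y q]

P=>yPq=>yyPqq=>yyyPqqq=>yyyyPqqqq=>yyyyyPqqqqq=>yyyyyyPqqqqqq=>yyyyyyyPqqqqqqq=>yyyyyyyyPqqqqqqqq=>yyyyyyyyyqqqqqqqqq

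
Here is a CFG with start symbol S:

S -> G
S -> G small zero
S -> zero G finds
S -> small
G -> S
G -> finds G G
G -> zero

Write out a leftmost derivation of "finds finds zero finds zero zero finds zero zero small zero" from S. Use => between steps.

S => G small zero => finds G G small zero => finds finds G G G small zero => finds finds S G G small zero => finds finds zero G finds G G small zero => finds finds zero finds G G finds G G small zero => finds finds zero finds zero G finds G G small zero => finds finds zero finds zero zero finds G G small zero => finds finds zero finds zero zero finds zero G small zero => finds finds zero finds zero zero finds zero zero small zero

S => G small zero   [S -> G small zero]
G small zero => finds G G small zero   [G -> finds G G]
finds G G small zero => finds finds G G G small zero   [G -> finds G G]
finds finds G G G small zero => finds finds S G G small zero   [G -> S]
finds finds S G G small zero => finds finds zero G finds G G small zero   [S -> zero G finds]
finds finds zero G finds G G small zero => finds finds zero finds G G finds G G small zero   [G -> finds G G]
finds finds zero finds G G finds G G small zero => finds finds zero finds zero G finds G G small zero   [G -> zero]
finds finds zero finds zero G finds G G small zero => finds finds zero finds zero zero finds G G small zero   [G -> zero]
finds finds zero finds zero zero finds G G small zero => finds finds zero finds zero zero finds zero G small zero   [G -> zero]
finds finds zero finds zero zero finds zero G small zero => finds finds zero finds zero zero finds zero zero small zero   [G -> zero]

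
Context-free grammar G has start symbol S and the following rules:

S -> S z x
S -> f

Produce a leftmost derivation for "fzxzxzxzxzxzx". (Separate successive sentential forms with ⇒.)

S ⇒ Szx ⇒ Szxzx ⇒ Szxzxzx ⇒ Szxzxzxzx ⇒ Szxzxzxzxzx ⇒ Szxzxzxzxzxzx ⇒ fzxzxzxzxzxzx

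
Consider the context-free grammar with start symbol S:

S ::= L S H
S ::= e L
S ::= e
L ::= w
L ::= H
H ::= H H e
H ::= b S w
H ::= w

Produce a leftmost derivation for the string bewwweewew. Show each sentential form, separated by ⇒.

S ⇒ LSH ⇒ HSH ⇒ bSwSH ⇒ beLwSH ⇒ beHwSH ⇒ beHHewSH ⇒ bewHewSH ⇒ bewHHeewSH ⇒ bewwHeewSH ⇒ bewwweewSH ⇒ bewwweeweH ⇒ bewwweewew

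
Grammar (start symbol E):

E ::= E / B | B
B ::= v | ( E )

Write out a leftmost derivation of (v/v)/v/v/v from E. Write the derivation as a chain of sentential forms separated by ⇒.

E ⇒ E/B ⇒ E/B/B ⇒ E/B/B/B ⇒ B/B/B/B ⇒ (E)/B/B/B ⇒ (E/B)/B/B/B ⇒ (B/B)/B/B/B ⇒ (v/B)/B/B/B ⇒ (v/v)/B/B/B ⇒ (v/v)/v/B/B ⇒ (v/v)/v/v/B ⇒ (v/v)/v/v/v

E ⇒ E/B   [E ::= E / B]
E/B ⇒ E/B/B   [E ::= E / B]
E/B/B ⇒ E/B/B/B   [E ::= E / B]
E/B/B/B ⇒ B/B/B/B   [E ::= B]
B/B/B/B ⇒ (E)/B/B/B   [B ::= ( E )]
(E)/B/B/B ⇒ (E/B)/B/B/B   [E ::= E / B]
(E/B)/B/B/B ⇒ (B/B)/B/B/B   [E ::= B]
(B/B)/B/B/B ⇒ (v/B)/B/B/B   [B ::= v]
(v/B)/B/B/B ⇒ (v/v)/B/B/B   [B ::= v]
(v/v)/B/B/B ⇒ (v/v)/v/B/B   [B ::= v]
(v/v)/v/B/B ⇒ (v/v)/v/v/B   [B ::= v]
(v/v)/v/v/B ⇒ (v/v)/v/v/v   [B ::= v]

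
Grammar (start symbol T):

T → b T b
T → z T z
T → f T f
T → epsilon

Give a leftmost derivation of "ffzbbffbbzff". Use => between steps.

T => fTf => ffTff => ffzTzff => ffzbTbzff => ffzbbTbbzff => ffzbbfTfbbzff => ffzbbffbbzff

T => fTf   [T → f T f]
fTf => ffTff   [T → f T f]
ffTff => ffzTzff   [T → z T z]
ffzTzff => ffzbTbzff   [T → b T b]
ffzbTbzff => ffzbbTbbzff   [T → b T b]
ffzbbTbbzff => ffzbbfTfbbzff   [T → f T f]
ffzbbfTfbbzff => ffzbbffbbzff   [T → epsilon]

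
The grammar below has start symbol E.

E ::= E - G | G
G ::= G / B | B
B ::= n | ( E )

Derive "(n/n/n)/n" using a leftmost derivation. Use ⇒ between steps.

E ⇒ G   [E ::= G]
G ⇒ G/B   [G ::= G / B]
G/B ⇒ B/B   [G ::= B]
B/B ⇒ (E)/B   [B ::= ( E )]
(E)/B ⇒ (G)/B   [E ::= G]
(G)/B ⇒ (G/B)/B   [G ::= G / B]
(G/B)/B ⇒ (G/B/B)/B   [G ::= G / B]
(G/B/B)/B ⇒ (B/B/B)/B   [G ::= B]
(B/B/B)/B ⇒ (n/B/B)/B   [B ::= n]
(n/B/B)/B ⇒ (n/n/B)/B   [B ::= n]
(n/n/B)/B ⇒ (n/n/n)/B   [B ::= n]
(n/n/n)/B ⇒ (n/n/n)/n   [B ::= n]

E ⇒ G ⇒ G/B ⇒ B/B ⇒ (E)/B ⇒ (G)/B ⇒ (G/B)/B ⇒ (G/B/B)/B ⇒ (B/B/B)/B ⇒ (n/B/B)/B ⇒ (n/n/B)/B ⇒ (n/n/n)/B ⇒ (n/n/n)/n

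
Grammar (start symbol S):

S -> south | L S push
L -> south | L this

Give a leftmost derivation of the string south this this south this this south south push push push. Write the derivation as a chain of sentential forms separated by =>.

S => L S push => L this S push => L this this S push => south this this S push => south this this L S push push => south this this L this S push push => south this this L this this S push push => south this this south this this S push push => south this this south this this L S push push push => south this this south this this south S push push push => south this this south this this south south push push push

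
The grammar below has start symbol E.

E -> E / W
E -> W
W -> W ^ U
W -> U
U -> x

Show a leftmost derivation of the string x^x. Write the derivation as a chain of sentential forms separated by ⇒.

E ⇒ W ⇒ W^U ⇒ U^U ⇒ x^U ⇒ x^x

E ⇒ W   [E -> W]
W ⇒ W^U   [W -> W ^ U]
W^U ⇒ U^U   [W -> U]
U^U ⇒ x^U   [U -> x]
x^U ⇒ x^x   [U -> x]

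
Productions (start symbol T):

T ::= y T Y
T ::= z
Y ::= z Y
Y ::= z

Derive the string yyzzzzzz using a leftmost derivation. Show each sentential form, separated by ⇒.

T⇒yTY⇒yyTYY⇒yyzYY⇒yyzzYY⇒yyzzzYY⇒yyzzzzYY⇒yyzzzzzY⇒yyzzzzzz

T ⇒ yTY   [T ::= y T Y]
yTY ⇒ yyTYY   [T ::= y T Y]
yyTYY ⇒ yyzYY   [T ::= z]
yyzYY ⇒ yyzzYY   [Y ::= z Y]
yyzzYY ⇒ yyzzzYY   [Y ::= z Y]
yyzzzYY ⇒ yyzzzzYY   [Y ::= z Y]
yyzzzzYY ⇒ yyzzzzzY   [Y ::= z]
yyzzzzzY ⇒ yyzzzzzz   [Y ::= z]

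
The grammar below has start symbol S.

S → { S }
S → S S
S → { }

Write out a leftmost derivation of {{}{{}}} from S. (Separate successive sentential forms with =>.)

S=>{S}=>{SS}=>{{}S}=>{{}{S}}=>{{}{{}}}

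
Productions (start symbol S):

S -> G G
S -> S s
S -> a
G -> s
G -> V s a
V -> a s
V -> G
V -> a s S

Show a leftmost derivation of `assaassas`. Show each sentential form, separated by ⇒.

S ⇒ Ss   [S -> S s]
Ss ⇒ GGs   [S -> G G]
GGs ⇒ VsaGs   [G -> V s a]
VsaGs ⇒ assaGs   [V -> a s]
assaGs ⇒ assaVsas   [G -> V s a]
assaVsas ⇒ assaassas   [V -> a s]

S ⇒ Ss ⇒ GGs ⇒ VsaGs ⇒ assaGs ⇒ assaVsas ⇒ assaassas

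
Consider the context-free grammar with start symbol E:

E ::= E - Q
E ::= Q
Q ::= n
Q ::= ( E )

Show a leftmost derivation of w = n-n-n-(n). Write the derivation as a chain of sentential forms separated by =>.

E => E-Q => E-Q-Q => E-Q-Q-Q => Q-Q-Q-Q => n-Q-Q-Q => n-n-Q-Q => n-n-n-Q => n-n-n-(E) => n-n-n-(Q) => n-n-n-(n)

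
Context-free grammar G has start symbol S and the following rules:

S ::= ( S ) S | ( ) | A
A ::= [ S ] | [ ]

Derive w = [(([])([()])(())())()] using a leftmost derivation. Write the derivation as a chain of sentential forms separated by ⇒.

S⇒A⇒[S]⇒[(S)S]⇒[((S)S)S]⇒[((A)S)S]⇒[(([])S)S]⇒[(([])(S)S)S]⇒[(([])(A)S)S]⇒[(([])([S])S)S]⇒[(([])([()])S)S]⇒[(([])([()])(S)S)S]⇒[(([])([()])(())S)S]⇒[(([])([()])(())())S]⇒[(([])([()])(())())()]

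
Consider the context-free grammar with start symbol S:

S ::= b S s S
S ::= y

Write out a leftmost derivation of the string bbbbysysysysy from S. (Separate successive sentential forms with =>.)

S=>bSsS=>bbSsSsS=>bbbSsSsSsS=>bbbbSsSsSsSsS=>bbbbysSsSsSsS=>bbbbysysSsSsS=>bbbbysysysSsS=>bbbbysysysysS=>bbbbysysysysy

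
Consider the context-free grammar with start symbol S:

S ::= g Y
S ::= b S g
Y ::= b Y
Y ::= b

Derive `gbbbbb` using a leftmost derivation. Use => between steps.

S => gY => gbY => gbbY => gbbbY => gbbbbY => gbbbbb

S => gY   [S ::= g Y]
gY => gbY   [Y ::= b Y]
gbY => gbbY   [Y ::= b Y]
gbbY => gbbbY   [Y ::= b Y]
gbbbY => gbbbbY   [Y ::= b Y]
gbbbbY => gbbbbb   [Y ::= b]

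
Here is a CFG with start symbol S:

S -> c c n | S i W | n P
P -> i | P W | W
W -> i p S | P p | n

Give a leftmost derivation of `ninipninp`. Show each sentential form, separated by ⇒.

S ⇒ nP ⇒ nPW ⇒ nPWW ⇒ niWW ⇒ ninW ⇒ ninipS ⇒ ninipnP ⇒ ninipnW ⇒ ninipnPp ⇒ ninipnPWp ⇒ ninipniWp ⇒ ninipninp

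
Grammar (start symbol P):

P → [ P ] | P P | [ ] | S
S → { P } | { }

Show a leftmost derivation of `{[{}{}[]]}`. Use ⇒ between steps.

P ⇒ S ⇒ {P} ⇒ {[P]} ⇒ {[PP]} ⇒ {[PPP]} ⇒ {[SPP]} ⇒ {[{}PP]} ⇒ {[{}SP]} ⇒ {[{}{}P]} ⇒ {[{}{}[]]}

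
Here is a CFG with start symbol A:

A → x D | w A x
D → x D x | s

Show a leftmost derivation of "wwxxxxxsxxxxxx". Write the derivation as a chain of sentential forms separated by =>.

A => wAx => wwAxx => wwxDxx => wwxxDxxx => wwxxxDxxxx => wwxxxxDxxxxx => wwxxxxxDxxxxxx => wwxxxxxsxxxxxx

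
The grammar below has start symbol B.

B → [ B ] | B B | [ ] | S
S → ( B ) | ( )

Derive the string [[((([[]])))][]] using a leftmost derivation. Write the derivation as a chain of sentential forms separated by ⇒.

B ⇒ [B] ⇒ [BB] ⇒ [[B]B] ⇒ [[S]B] ⇒ [[(B)]B] ⇒ [[(S)]B] ⇒ [[((B))]B] ⇒ [[((S))]B] ⇒ [[(((B)))]B] ⇒ [[((([B])))]B] ⇒ [[((([[]])))]B] ⇒ [[((([[]])))][]]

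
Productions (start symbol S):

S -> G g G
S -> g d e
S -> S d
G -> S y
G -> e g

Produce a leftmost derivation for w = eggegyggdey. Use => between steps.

S => GgG   [S -> G g G]
GgG => SygG   [G -> S y]
SygG => GgGygG   [S -> G g G]
GgGygG => eggGygG   [G -> e g]
eggGygG => eggegygG   [G -> e g]
eggegygG => eggegygSy   [G -> S y]
eggegygSy => eggegyggdey   [S -> g d e]

S => GgG => SygG => GgGygG => eggGygG => eggegygG => eggegygSy => eggegyggdey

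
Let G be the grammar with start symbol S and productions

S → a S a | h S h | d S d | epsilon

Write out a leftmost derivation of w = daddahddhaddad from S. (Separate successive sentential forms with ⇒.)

S ⇒ dSd ⇒ daSad ⇒ dadSdad ⇒ daddSddad ⇒ daddaSaddad ⇒ daddahShaddad ⇒ daddahdSdhaddad ⇒ daddahddhaddad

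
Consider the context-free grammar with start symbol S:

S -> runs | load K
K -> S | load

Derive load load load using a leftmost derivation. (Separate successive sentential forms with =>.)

S => load K => load S => load load K => load load load

S => load K   [S -> load K]
load K => load S   [K -> S]
load S => load load K   [S -> load K]
load load K => load load load   [K -> load]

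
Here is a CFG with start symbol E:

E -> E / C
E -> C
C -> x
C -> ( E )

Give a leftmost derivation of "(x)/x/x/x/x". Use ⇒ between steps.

E ⇒ E/C ⇒ E/C/C ⇒ E/C/C/C ⇒ E/C/C/C/C ⇒ C/C/C/C/C ⇒ (E)/C/C/C/C ⇒ (C)/C/C/C/C ⇒ (x)/C/C/C/C ⇒ (x)/x/C/C/C ⇒ (x)/x/x/C/C ⇒ (x)/x/x/x/C ⇒ (x)/x/x/x/x

E ⇒ E/C   [E -> E / C]
E/C ⇒ E/C/C   [E -> E / C]
E/C/C ⇒ E/C/C/C   [E -> E / C]
E/C/C/C ⇒ E/C/C/C/C   [E -> E / C]
E/C/C/C/C ⇒ C/C/C/C/C   [E -> C]
C/C/C/C/C ⇒ (E)/C/C/C/C   [C -> ( E )]
(E)/C/C/C/C ⇒ (C)/C/C/C/C   [E -> C]
(C)/C/C/C/C ⇒ (x)/C/C/C/C   [C -> x]
(x)/C/C/C/C ⇒ (x)/x/C/C/C   [C -> x]
(x)/x/C/C/C ⇒ (x)/x/x/C/C   [C -> x]
(x)/x/x/C/C ⇒ (x)/x/x/x/C   [C -> x]
(x)/x/x/x/C ⇒ (x)/x/x/x/x   [C -> x]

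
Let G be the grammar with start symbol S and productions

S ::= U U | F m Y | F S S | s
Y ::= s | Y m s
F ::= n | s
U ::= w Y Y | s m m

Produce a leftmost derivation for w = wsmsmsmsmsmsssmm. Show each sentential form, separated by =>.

S => UU => wYYU => wYmsYU => wYmsmsYU => wYmsmsmsYU => wYmsmsmsmsYU => wYmsmsmsmsmsYU => wsmsmsmsmsmsYU => wsmsmsmsmsmssU => wsmsmsmsmsmsssmm

S => UU   [S ::= U U]
UU => wYYU   [U ::= w Y Y]
wYYU => wYmsYU   [Y ::= Y m s]
wYmsYU => wYmsmsYU   [Y ::= Y m s]
wYmsmsYU => wYmsmsmsYU   [Y ::= Y m s]
wYmsmsmsYU => wYmsmsmsmsYU   [Y ::= Y m s]
wYmsmsmsmsYU => wYmsmsmsmsmsYU   [Y ::= Y m s]
wYmsmsmsmsmsYU => wsmsmsmsmsmsYU   [Y ::= s]
wsmsmsmsmsmsYU => wsmsmsmsmsmssU   [Y ::= s]
wsmsmsmsmsmssU => wsmsmsmsmsmsssmm   [U ::= s m m]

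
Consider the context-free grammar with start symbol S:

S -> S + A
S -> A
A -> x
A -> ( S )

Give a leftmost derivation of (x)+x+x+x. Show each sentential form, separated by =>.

S => S+A => S+A+A => S+A+A+A => A+A+A+A => (S)+A+A+A => (A)+A+A+A => (x)+A+A+A => (x)+x+A+A => (x)+x+x+A => (x)+x+x+x

S => S+A   [S -> S + A]
S+A => S+A+A   [S -> S + A]
S+A+A => S+A+A+A   [S -> S + A]
S+A+A+A => A+A+A+A   [S -> A]
A+A+A+A => (S)+A+A+A   [A -> ( S )]
(S)+A+A+A => (A)+A+A+A   [S -> A]
(A)+A+A+A => (x)+A+A+A   [A -> x]
(x)+A+A+A => (x)+x+A+A   [A -> x]
(x)+x+A+A => (x)+x+x+A   [A -> x]
(x)+x+x+A => (x)+x+x+x   [A -> x]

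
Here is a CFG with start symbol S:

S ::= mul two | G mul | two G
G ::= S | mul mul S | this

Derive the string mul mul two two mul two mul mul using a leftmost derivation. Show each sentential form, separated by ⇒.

S ⇒ G mul ⇒ mul mul S mul ⇒ mul mul two G mul ⇒ mul mul two S mul ⇒ mul mul two two G mul ⇒ mul mul two two S mul ⇒ mul mul two two G mul mul ⇒ mul mul two two S mul mul ⇒ mul mul two two mul two mul mul

S ⇒ G mul   [S ::= G mul]
G mul ⇒ mul mul S mul   [G ::= mul mul S]
mul mul S mul ⇒ mul mul two G mul   [S ::= two G]
mul mul two G mul ⇒ mul mul two S mul   [G ::= S]
mul mul two S mul ⇒ mul mul two two G mul   [S ::= two G]
mul mul two two G mul ⇒ mul mul two two S mul   [G ::= S]
mul mul two two S mul ⇒ mul mul two two G mul mul   [S ::= G mul]
mul mul two two G mul mul ⇒ mul mul two two S mul mul   [G ::= S]
mul mul two two S mul mul ⇒ mul mul two two mul two mul mul   [S ::= mul two]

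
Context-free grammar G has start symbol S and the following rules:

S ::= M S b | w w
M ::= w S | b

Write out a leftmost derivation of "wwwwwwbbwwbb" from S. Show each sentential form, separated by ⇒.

S ⇒ MSb ⇒ wSSb ⇒ wMSbSb ⇒ wwSSbSb ⇒ wwwwSbSb ⇒ wwwwwwbSb ⇒ wwwwwwbMSbb ⇒ wwwwwwbbSbb ⇒ wwwwwwbbwwbb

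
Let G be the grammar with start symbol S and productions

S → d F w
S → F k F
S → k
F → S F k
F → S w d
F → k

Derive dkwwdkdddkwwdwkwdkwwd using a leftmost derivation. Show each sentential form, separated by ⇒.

S ⇒ FkF   [S → F k F]
FkF ⇒ SwdkF   [F → S w d]
SwdkF ⇒ dFwwdkF   [S → d F w]
dFwwdkF ⇒ dkwwdkF   [F → k]
dkwwdkF ⇒ dkwwdkSwd   [F → S w d]
dkwwdkSwd ⇒ dkwwdkdFwwd   [S → d F w]
dkwwdkdFwwd ⇒ dkwwdkdSFkwwd   [F → S F k]
dkwwdkdSFkwwd ⇒ dkwwdkddFwFkwwd   [S → d F w]
dkwwdkddFwFkwwd ⇒ dkwwdkddSwdwFkwwd   [F → S w d]
dkwwdkddSwdwFkwwd ⇒ dkwwdkdddFwwdwFkwwd   [S → d F w]
dkwwdkdddFwwdwFkwwd ⇒ dkwwdkdddkwwdwFkwwd   [F → k]
dkwwdkdddkwwdwFkwwd ⇒ dkwwdkdddkwwdwSwdkwwd   [F → S w d]
dkwwdkdddkwwdwSwdkwwd ⇒ dkwwdkdddkwwdwkwdkwwd   [S → k]

S⇒FkF⇒SwdkF⇒dFwwdkF⇒dkwwdkF⇒dkwwdkSwd⇒dkwwdkdFwwd⇒dkwwdkdSFkwwd⇒dkwwdkddFwFkwwd⇒dkwwdkddSwdwFkwwd⇒dkwwdkdddFwwdwFkwwd⇒dkwwdkdddkwwdwFkwwd⇒dkwwdkdddkwwdwSwdkwwd⇒dkwwdkdddkwwdwkwdkwwd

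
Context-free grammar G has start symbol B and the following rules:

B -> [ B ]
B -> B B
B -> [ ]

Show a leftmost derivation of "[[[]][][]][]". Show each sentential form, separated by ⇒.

B ⇒ BB   [B -> B B]
BB ⇒ [B]B   [B -> [ B ]]
[B]B ⇒ [BB]B   [B -> B B]
[BB]B ⇒ [BBB]B   [B -> B B]
[BBB]B ⇒ [[B]BB]B   [B -> [ B ]]
[[B]BB]B ⇒ [[[]]BB]B   [B -> [ ]]
[[[]]BB]B ⇒ [[[]][]B]B   [B -> [ ]]
[[[]][]B]B ⇒ [[[]][][]]B   [B -> [ ]]
[[[]][][]]B ⇒ [[[]][][]][]   [B -> [ ]]

B⇒BB⇒[B]B⇒[BB]B⇒[BBB]B⇒[[B]BB]B⇒[[[]]BB]B⇒[[[]][]B]B⇒[[[]][][]]B⇒[[[]][][]][]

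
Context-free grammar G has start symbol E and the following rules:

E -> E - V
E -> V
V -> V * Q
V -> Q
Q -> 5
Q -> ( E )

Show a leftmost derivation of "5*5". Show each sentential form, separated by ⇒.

E ⇒ V   [E -> V]
V ⇒ V*Q   [V -> V * Q]
V*Q ⇒ Q*Q   [V -> Q]
Q*Q ⇒ 5*Q   [Q -> 5]
5*Q ⇒ 5*5   [Q -> 5]

E⇒V⇒V*Q⇒Q*Q⇒5*Q⇒5*5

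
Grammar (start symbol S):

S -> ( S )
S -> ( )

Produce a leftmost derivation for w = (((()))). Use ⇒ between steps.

S⇒(S)⇒((S))⇒(((S)))⇒(((())))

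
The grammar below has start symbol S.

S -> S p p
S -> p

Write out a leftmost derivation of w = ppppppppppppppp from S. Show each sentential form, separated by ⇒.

S ⇒ Spp ⇒ Spppp ⇒ Spppppp ⇒ Spppppppp ⇒ Spppppppppp ⇒ Spppppppppppp ⇒ Spppppppppppppp ⇒ ppppppppppppppp

S ⇒ Spp   [S -> S p p]
Spp ⇒ Spppp   [S -> S p p]
Spppp ⇒ Spppppp   [S -> S p p]
Spppppp ⇒ Spppppppp   [S -> S p p]
Spppppppp ⇒ Spppppppppp   [S -> S p p]
Spppppppppp ⇒ Spppppppppppp   [S -> S p p]
Spppppppppppp ⇒ Spppppppppppppp   [S -> S p p]
Spppppppppppppp ⇒ ppppppppppppppp   [S -> p]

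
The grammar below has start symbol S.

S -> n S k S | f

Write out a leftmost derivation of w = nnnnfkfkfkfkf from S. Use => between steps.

S => nSkS   [S -> n S k S]
nSkS => nnSkSkS   [S -> n S k S]
nnSkSkS => nnnSkSkSkS   [S -> n S k S]
nnnSkSkSkS => nnnnSkSkSkSkS   [S -> n S k S]
nnnnSkSkSkSkS => nnnnfkSkSkSkS   [S -> f]
nnnnfkSkSkSkS => nnnnfkfkSkSkS   [S -> f]
nnnnfkfkSkSkS => nnnnfkfkfkSkS   [S -> f]
nnnnfkfkfkSkS => nnnnfkfkfkfkS   [S -> f]
nnnnfkfkfkfkS => nnnnfkfkfkfkf   [S -> f]

S=>nSkS=>nnSkSkS=>nnnSkSkSkS=>nnnnSkSkSkSkS=>nnnnfkSkSkSkS=>nnnnfkfkSkSkS=>nnnnfkfkfkSkS=>nnnnfkfkfkfkS=>nnnnfkfkfkfkf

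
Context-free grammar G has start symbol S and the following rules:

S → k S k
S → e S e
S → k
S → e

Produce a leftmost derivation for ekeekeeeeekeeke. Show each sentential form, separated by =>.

S => eSe   [S → e S e]
eSe => ekSke   [S → k S k]
ekSke => ekeSeke   [S → e S e]
ekeSeke => ekeeSeeke   [S → e S e]
ekeeSeeke => ekeekSkeeke   [S → k S k]
ekeekSkeeke => ekeekeSekeeke   [S → e S e]
ekeekeSekeeke => ekeekeeSeekeeke   [S → e S e]
ekeekeeSeekeeke => ekeekeeeeekeeke   [S → e]

S => eSe => ekSke => ekeSeke => ekeeSeeke => ekeekSkeeke => ekeekeSekeeke => ekeekeeSeekeeke => ekeekeeeeekeeke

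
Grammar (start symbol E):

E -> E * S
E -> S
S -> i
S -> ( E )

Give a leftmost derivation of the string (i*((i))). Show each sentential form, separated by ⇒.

E⇒S⇒(E)⇒(E*S)⇒(S*S)⇒(i*S)⇒(i*(E))⇒(i*(S))⇒(i*((E)))⇒(i*((S)))⇒(i*((i)))

E ⇒ S   [E -> S]
S ⇒ (E)   [S -> ( E )]
(E) ⇒ (E*S)   [E -> E * S]
(E*S) ⇒ (S*S)   [E -> S]
(S*S) ⇒ (i*S)   [S -> i]
(i*S) ⇒ (i*(E))   [S -> ( E )]
(i*(E)) ⇒ (i*(S))   [E -> S]
(i*(S)) ⇒ (i*((E)))   [S -> ( E )]
(i*((E))) ⇒ (i*((S)))   [E -> S]
(i*((S))) ⇒ (i*((i)))   [S -> i]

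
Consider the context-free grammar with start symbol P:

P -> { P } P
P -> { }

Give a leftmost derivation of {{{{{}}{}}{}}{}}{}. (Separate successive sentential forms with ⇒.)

P⇒{P}P⇒{{P}P}P⇒{{{P}P}P}P⇒{{{{P}P}P}P}P⇒{{{{{}}P}P}P}P⇒{{{{{}}{}}P}P}P⇒{{{{{}}{}}{}}P}P⇒{{{{{}}{}}{}}{}}P⇒{{{{{}}{}}{}}{}}{}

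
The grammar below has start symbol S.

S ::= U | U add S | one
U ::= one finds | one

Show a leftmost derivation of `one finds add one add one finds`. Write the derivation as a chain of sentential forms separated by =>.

S => U add S   [S ::= U add S]
U add S => one finds add S   [U ::= one finds]
one finds add S => one finds add U add S   [S ::= U add S]
one finds add U add S => one finds add one add S   [U ::= one]
one finds add one add S => one finds add one add U   [S ::= U]
one finds add one add U => one finds add one add one finds   [U ::= one finds]

S => U add S => one finds add S => one finds add U add S => one finds add one add S => one finds add one add U => one finds add one add one finds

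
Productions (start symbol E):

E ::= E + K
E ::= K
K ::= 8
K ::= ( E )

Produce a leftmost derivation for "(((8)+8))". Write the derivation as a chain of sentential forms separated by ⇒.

E⇒K⇒(E)⇒(K)⇒((E))⇒((E+K))⇒((K+K))⇒(((E)+K))⇒(((K)+K))⇒(((8)+K))⇒(((8)+8))

E ⇒ K   [E ::= K]
K ⇒ (E)   [K ::= ( E )]
(E) ⇒ (K)   [E ::= K]
(K) ⇒ ((E))   [K ::= ( E )]
((E)) ⇒ ((E+K))   [E ::= E + K]
((E+K)) ⇒ ((K+K))   [E ::= K]
((K+K)) ⇒ (((E)+K))   [K ::= ( E )]
(((E)+K)) ⇒ (((K)+K))   [E ::= K]
(((K)+K)) ⇒ (((8)+K))   [K ::= 8]
(((8)+K)) ⇒ (((8)+8))   [K ::= 8]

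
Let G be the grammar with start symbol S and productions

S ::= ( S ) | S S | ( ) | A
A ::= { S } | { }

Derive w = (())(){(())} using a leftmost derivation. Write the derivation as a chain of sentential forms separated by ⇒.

S⇒SS⇒SSS⇒(S)SS⇒(())SS⇒(())()S⇒(())()A⇒(())(){S}⇒(())(){(S)}⇒(())(){(())}

S ⇒ SS   [S ::= S S]
SS ⇒ SSS   [S ::= S S]
SSS ⇒ (S)SS   [S ::= ( S )]
(S)SS ⇒ (())SS   [S ::= ( )]
(())SS ⇒ (())()S   [S ::= ( )]
(())()S ⇒ (())()A   [S ::= A]
(())()A ⇒ (())(){S}   [A ::= { S }]
(())(){S} ⇒ (())(){(S)}   [S ::= ( S )]
(())(){(S)} ⇒ (())(){(())}   [S ::= ( )]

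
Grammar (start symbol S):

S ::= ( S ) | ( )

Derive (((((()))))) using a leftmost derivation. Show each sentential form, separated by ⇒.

S ⇒ (S)   [S ::= ( S )]
(S) ⇒ ((S))   [S ::= ( S )]
((S)) ⇒ (((S)))   [S ::= ( S )]
(((S))) ⇒ ((((S))))   [S ::= ( S )]
((((S)))) ⇒ (((((S)))))   [S ::= ( S )]
(((((S))))) ⇒ (((((())))))   [S ::= ( )]

S ⇒ (S) ⇒ ((S)) ⇒ (((S))) ⇒ ((((S)))) ⇒ (((((S))))) ⇒ (((((())))))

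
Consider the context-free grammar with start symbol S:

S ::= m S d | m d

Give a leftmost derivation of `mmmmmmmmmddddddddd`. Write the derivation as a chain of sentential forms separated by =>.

S => mSd => mmSdd => mmmSddd => mmmmSdddd => mmmmmSddddd => mmmmmmSdddddd => mmmmmmmSddddddd => mmmmmmmmSdddddddd => mmmmmmmmmddddddddd

S => mSd   [S ::= m S d]
mSd => mmSdd   [S ::= m S d]
mmSdd => mmmSddd   [S ::= m S d]
mmmSddd => mmmmSdddd   [S ::= m S d]
mmmmSdddd => mmmmmSddddd   [S ::= m S d]
mmmmmSddddd => mmmmmmSdddddd   [S ::= m S d]
mmmmmmSdddddd => mmmmmmmSddddddd   [S ::= m S d]
mmmmmmmSddddddd => mmmmmmmmSdddddddd   [S ::= m S d]
mmmmmmmmSdddddddd => mmmmmmmmmddddddddd   [S ::= m d]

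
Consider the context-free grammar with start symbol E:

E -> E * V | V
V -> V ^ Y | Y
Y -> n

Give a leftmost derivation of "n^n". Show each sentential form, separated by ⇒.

E ⇒ V ⇒ V^Y ⇒ Y^Y ⇒ n^Y ⇒ n^n

E ⇒ V   [E -> V]
V ⇒ V^Y   [V -> V ^ Y]
V^Y ⇒ Y^Y   [V -> Y]
Y^Y ⇒ n^Y   [Y -> n]
n^Y ⇒ n^n   [Y -> n]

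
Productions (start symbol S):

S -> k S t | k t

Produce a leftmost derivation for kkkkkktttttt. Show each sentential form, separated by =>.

S=>kSt=>kkStt=>kkkSttt=>kkkkStttt=>kkkkkSttttt=>kkkkkktttttt

S => kSt   [S -> k S t]
kSt => kkStt   [S -> k S t]
kkStt => kkkSttt   [S -> k S t]
kkkSttt => kkkkStttt   [S -> k S t]
kkkkStttt => kkkkkSttttt   [S -> k S t]
kkkkkSttttt => kkkkkktttttt   [S -> k t]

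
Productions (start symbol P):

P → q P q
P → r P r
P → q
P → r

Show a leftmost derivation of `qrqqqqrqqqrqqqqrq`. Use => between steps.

P => qPq => qrPrq => qrqPqrq => qrqqPqqrq => qrqqqPqqqrq => qrqqqqPqqqqrq => qrqqqqrPrqqqqrq => qrqqqqrqPqrqqqqrq => qrqqqqrqqqrqqqqrq

P => qPq   [P → q P q]
qPq => qrPrq   [P → r P r]
qrPrq => qrqPqrq   [P → q P q]
qrqPqrq => qrqqPqqrq   [P → q P q]
qrqqPqqrq => qrqqqPqqqrq   [P → q P q]
qrqqqPqqqrq => qrqqqqPqqqqrq   [P → q P q]
qrqqqqPqqqqrq => qrqqqqrPrqqqqrq   [P → r P r]
qrqqqqrPrqqqqrq => qrqqqqrqPqrqqqqrq   [P → q P q]
qrqqqqrqPqrqqqqrq => qrqqqqrqqqrqqqqrq   [P → q]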